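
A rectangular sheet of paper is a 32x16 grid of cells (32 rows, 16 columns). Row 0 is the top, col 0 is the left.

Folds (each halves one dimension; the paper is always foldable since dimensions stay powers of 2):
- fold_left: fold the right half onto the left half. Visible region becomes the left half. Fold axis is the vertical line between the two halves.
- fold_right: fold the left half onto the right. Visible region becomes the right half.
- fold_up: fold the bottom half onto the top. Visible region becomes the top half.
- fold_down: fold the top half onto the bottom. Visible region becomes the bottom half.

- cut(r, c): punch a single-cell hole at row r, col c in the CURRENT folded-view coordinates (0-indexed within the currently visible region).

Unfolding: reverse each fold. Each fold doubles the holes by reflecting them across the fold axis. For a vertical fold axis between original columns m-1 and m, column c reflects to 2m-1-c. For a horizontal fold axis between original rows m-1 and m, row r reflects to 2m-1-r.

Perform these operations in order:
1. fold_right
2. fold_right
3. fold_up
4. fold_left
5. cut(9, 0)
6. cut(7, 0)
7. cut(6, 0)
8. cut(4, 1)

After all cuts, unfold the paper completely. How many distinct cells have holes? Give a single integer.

Answer: 64

Derivation:
Op 1 fold_right: fold axis v@8; visible region now rows[0,32) x cols[8,16) = 32x8
Op 2 fold_right: fold axis v@12; visible region now rows[0,32) x cols[12,16) = 32x4
Op 3 fold_up: fold axis h@16; visible region now rows[0,16) x cols[12,16) = 16x4
Op 4 fold_left: fold axis v@14; visible region now rows[0,16) x cols[12,14) = 16x2
Op 5 cut(9, 0): punch at orig (9,12); cuts so far [(9, 12)]; region rows[0,16) x cols[12,14) = 16x2
Op 6 cut(7, 0): punch at orig (7,12); cuts so far [(7, 12), (9, 12)]; region rows[0,16) x cols[12,14) = 16x2
Op 7 cut(6, 0): punch at orig (6,12); cuts so far [(6, 12), (7, 12), (9, 12)]; region rows[0,16) x cols[12,14) = 16x2
Op 8 cut(4, 1): punch at orig (4,13); cuts so far [(4, 13), (6, 12), (7, 12), (9, 12)]; region rows[0,16) x cols[12,14) = 16x2
Unfold 1 (reflect across v@14): 8 holes -> [(4, 13), (4, 14), (6, 12), (6, 15), (7, 12), (7, 15), (9, 12), (9, 15)]
Unfold 2 (reflect across h@16): 16 holes -> [(4, 13), (4, 14), (6, 12), (6, 15), (7, 12), (7, 15), (9, 12), (9, 15), (22, 12), (22, 15), (24, 12), (24, 15), (25, 12), (25, 15), (27, 13), (27, 14)]
Unfold 3 (reflect across v@12): 32 holes -> [(4, 9), (4, 10), (4, 13), (4, 14), (6, 8), (6, 11), (6, 12), (6, 15), (7, 8), (7, 11), (7, 12), (7, 15), (9, 8), (9, 11), (9, 12), (9, 15), (22, 8), (22, 11), (22, 12), (22, 15), (24, 8), (24, 11), (24, 12), (24, 15), (25, 8), (25, 11), (25, 12), (25, 15), (27, 9), (27, 10), (27, 13), (27, 14)]
Unfold 4 (reflect across v@8): 64 holes -> [(4, 1), (4, 2), (4, 5), (4, 6), (4, 9), (4, 10), (4, 13), (4, 14), (6, 0), (6, 3), (6, 4), (6, 7), (6, 8), (6, 11), (6, 12), (6, 15), (7, 0), (7, 3), (7, 4), (7, 7), (7, 8), (7, 11), (7, 12), (7, 15), (9, 0), (9, 3), (9, 4), (9, 7), (9, 8), (9, 11), (9, 12), (9, 15), (22, 0), (22, 3), (22, 4), (22, 7), (22, 8), (22, 11), (22, 12), (22, 15), (24, 0), (24, 3), (24, 4), (24, 7), (24, 8), (24, 11), (24, 12), (24, 15), (25, 0), (25, 3), (25, 4), (25, 7), (25, 8), (25, 11), (25, 12), (25, 15), (27, 1), (27, 2), (27, 5), (27, 6), (27, 9), (27, 10), (27, 13), (27, 14)]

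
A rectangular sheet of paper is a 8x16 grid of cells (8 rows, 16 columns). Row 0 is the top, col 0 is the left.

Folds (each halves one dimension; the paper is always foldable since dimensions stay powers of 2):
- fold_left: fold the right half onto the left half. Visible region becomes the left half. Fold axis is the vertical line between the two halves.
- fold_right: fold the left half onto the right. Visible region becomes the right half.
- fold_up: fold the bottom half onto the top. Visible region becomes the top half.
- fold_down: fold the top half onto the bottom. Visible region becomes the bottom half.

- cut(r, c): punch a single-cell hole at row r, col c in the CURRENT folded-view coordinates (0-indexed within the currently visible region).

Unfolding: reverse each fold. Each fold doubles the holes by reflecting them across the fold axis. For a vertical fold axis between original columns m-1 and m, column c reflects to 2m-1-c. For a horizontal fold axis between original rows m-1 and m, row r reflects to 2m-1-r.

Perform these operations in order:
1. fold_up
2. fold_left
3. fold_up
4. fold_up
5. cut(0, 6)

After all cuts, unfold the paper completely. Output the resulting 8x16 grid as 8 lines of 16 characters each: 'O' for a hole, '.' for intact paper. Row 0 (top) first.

Answer: ......O..O......
......O..O......
......O..O......
......O..O......
......O..O......
......O..O......
......O..O......
......O..O......

Derivation:
Op 1 fold_up: fold axis h@4; visible region now rows[0,4) x cols[0,16) = 4x16
Op 2 fold_left: fold axis v@8; visible region now rows[0,4) x cols[0,8) = 4x8
Op 3 fold_up: fold axis h@2; visible region now rows[0,2) x cols[0,8) = 2x8
Op 4 fold_up: fold axis h@1; visible region now rows[0,1) x cols[0,8) = 1x8
Op 5 cut(0, 6): punch at orig (0,6); cuts so far [(0, 6)]; region rows[0,1) x cols[0,8) = 1x8
Unfold 1 (reflect across h@1): 2 holes -> [(0, 6), (1, 6)]
Unfold 2 (reflect across h@2): 4 holes -> [(0, 6), (1, 6), (2, 6), (3, 6)]
Unfold 3 (reflect across v@8): 8 holes -> [(0, 6), (0, 9), (1, 6), (1, 9), (2, 6), (2, 9), (3, 6), (3, 9)]
Unfold 4 (reflect across h@4): 16 holes -> [(0, 6), (0, 9), (1, 6), (1, 9), (2, 6), (2, 9), (3, 6), (3, 9), (4, 6), (4, 9), (5, 6), (5, 9), (6, 6), (6, 9), (7, 6), (7, 9)]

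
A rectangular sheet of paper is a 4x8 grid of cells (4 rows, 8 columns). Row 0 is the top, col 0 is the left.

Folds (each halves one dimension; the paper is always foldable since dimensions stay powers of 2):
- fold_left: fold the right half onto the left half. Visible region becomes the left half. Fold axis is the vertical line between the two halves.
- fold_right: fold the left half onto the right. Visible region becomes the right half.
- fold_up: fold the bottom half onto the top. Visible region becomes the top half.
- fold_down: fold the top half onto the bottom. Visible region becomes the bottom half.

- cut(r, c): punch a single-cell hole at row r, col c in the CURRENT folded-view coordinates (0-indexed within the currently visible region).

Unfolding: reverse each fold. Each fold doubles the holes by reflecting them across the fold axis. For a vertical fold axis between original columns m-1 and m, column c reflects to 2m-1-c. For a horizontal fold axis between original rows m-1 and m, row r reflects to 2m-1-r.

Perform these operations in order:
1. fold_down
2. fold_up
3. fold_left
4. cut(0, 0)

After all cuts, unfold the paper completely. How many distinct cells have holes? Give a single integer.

Answer: 8

Derivation:
Op 1 fold_down: fold axis h@2; visible region now rows[2,4) x cols[0,8) = 2x8
Op 2 fold_up: fold axis h@3; visible region now rows[2,3) x cols[0,8) = 1x8
Op 3 fold_left: fold axis v@4; visible region now rows[2,3) x cols[0,4) = 1x4
Op 4 cut(0, 0): punch at orig (2,0); cuts so far [(2, 0)]; region rows[2,3) x cols[0,4) = 1x4
Unfold 1 (reflect across v@4): 2 holes -> [(2, 0), (2, 7)]
Unfold 2 (reflect across h@3): 4 holes -> [(2, 0), (2, 7), (3, 0), (3, 7)]
Unfold 3 (reflect across h@2): 8 holes -> [(0, 0), (0, 7), (1, 0), (1, 7), (2, 0), (2, 7), (3, 0), (3, 7)]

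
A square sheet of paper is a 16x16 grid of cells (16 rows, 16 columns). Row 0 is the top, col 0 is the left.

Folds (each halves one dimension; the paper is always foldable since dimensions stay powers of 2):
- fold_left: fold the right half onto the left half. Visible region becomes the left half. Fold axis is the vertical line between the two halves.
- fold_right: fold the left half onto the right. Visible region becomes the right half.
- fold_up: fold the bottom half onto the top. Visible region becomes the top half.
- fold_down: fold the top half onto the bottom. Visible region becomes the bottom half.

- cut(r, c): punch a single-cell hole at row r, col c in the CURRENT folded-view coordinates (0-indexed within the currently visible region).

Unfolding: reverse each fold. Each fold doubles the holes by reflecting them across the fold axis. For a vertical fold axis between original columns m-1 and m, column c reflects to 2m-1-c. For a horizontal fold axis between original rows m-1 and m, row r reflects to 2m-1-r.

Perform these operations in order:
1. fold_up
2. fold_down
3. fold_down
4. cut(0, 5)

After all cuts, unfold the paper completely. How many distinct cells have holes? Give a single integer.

Op 1 fold_up: fold axis h@8; visible region now rows[0,8) x cols[0,16) = 8x16
Op 2 fold_down: fold axis h@4; visible region now rows[4,8) x cols[0,16) = 4x16
Op 3 fold_down: fold axis h@6; visible region now rows[6,8) x cols[0,16) = 2x16
Op 4 cut(0, 5): punch at orig (6,5); cuts so far [(6, 5)]; region rows[6,8) x cols[0,16) = 2x16
Unfold 1 (reflect across h@6): 2 holes -> [(5, 5), (6, 5)]
Unfold 2 (reflect across h@4): 4 holes -> [(1, 5), (2, 5), (5, 5), (6, 5)]
Unfold 3 (reflect across h@8): 8 holes -> [(1, 5), (2, 5), (5, 5), (6, 5), (9, 5), (10, 5), (13, 5), (14, 5)]

Answer: 8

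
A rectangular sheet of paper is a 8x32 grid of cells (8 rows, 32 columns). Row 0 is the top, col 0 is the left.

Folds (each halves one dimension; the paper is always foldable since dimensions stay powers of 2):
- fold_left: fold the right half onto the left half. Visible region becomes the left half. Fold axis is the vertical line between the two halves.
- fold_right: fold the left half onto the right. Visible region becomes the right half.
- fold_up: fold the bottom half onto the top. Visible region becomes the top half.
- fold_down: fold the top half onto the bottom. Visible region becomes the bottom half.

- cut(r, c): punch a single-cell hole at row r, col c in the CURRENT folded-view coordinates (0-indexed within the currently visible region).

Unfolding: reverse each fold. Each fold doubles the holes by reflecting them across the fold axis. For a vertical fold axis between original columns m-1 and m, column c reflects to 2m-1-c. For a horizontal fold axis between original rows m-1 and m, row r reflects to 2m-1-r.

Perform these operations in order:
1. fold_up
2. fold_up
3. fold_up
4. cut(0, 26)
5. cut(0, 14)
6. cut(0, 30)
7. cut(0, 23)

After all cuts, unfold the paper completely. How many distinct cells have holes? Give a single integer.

Answer: 32

Derivation:
Op 1 fold_up: fold axis h@4; visible region now rows[0,4) x cols[0,32) = 4x32
Op 2 fold_up: fold axis h@2; visible region now rows[0,2) x cols[0,32) = 2x32
Op 3 fold_up: fold axis h@1; visible region now rows[0,1) x cols[0,32) = 1x32
Op 4 cut(0, 26): punch at orig (0,26); cuts so far [(0, 26)]; region rows[0,1) x cols[0,32) = 1x32
Op 5 cut(0, 14): punch at orig (0,14); cuts so far [(0, 14), (0, 26)]; region rows[0,1) x cols[0,32) = 1x32
Op 6 cut(0, 30): punch at orig (0,30); cuts so far [(0, 14), (0, 26), (0, 30)]; region rows[0,1) x cols[0,32) = 1x32
Op 7 cut(0, 23): punch at orig (0,23); cuts so far [(0, 14), (0, 23), (0, 26), (0, 30)]; region rows[0,1) x cols[0,32) = 1x32
Unfold 1 (reflect across h@1): 8 holes -> [(0, 14), (0, 23), (0, 26), (0, 30), (1, 14), (1, 23), (1, 26), (1, 30)]
Unfold 2 (reflect across h@2): 16 holes -> [(0, 14), (0, 23), (0, 26), (0, 30), (1, 14), (1, 23), (1, 26), (1, 30), (2, 14), (2, 23), (2, 26), (2, 30), (3, 14), (3, 23), (3, 26), (3, 30)]
Unfold 3 (reflect across h@4): 32 holes -> [(0, 14), (0, 23), (0, 26), (0, 30), (1, 14), (1, 23), (1, 26), (1, 30), (2, 14), (2, 23), (2, 26), (2, 30), (3, 14), (3, 23), (3, 26), (3, 30), (4, 14), (4, 23), (4, 26), (4, 30), (5, 14), (5, 23), (5, 26), (5, 30), (6, 14), (6, 23), (6, 26), (6, 30), (7, 14), (7, 23), (7, 26), (7, 30)]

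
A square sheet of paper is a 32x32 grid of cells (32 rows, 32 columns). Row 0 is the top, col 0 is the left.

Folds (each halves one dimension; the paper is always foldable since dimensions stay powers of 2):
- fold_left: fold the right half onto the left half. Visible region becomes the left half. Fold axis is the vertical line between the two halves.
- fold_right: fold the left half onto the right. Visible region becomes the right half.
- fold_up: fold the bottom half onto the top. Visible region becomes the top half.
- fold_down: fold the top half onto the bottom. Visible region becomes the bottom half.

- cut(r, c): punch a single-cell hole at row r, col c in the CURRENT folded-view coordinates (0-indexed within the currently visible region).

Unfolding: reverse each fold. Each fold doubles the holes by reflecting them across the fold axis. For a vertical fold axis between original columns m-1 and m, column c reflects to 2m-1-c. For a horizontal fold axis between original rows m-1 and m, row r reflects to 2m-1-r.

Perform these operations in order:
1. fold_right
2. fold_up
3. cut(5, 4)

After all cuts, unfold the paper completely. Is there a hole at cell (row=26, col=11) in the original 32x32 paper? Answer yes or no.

Op 1 fold_right: fold axis v@16; visible region now rows[0,32) x cols[16,32) = 32x16
Op 2 fold_up: fold axis h@16; visible region now rows[0,16) x cols[16,32) = 16x16
Op 3 cut(5, 4): punch at orig (5,20); cuts so far [(5, 20)]; region rows[0,16) x cols[16,32) = 16x16
Unfold 1 (reflect across h@16): 2 holes -> [(5, 20), (26, 20)]
Unfold 2 (reflect across v@16): 4 holes -> [(5, 11), (5, 20), (26, 11), (26, 20)]
Holes: [(5, 11), (5, 20), (26, 11), (26, 20)]

Answer: yes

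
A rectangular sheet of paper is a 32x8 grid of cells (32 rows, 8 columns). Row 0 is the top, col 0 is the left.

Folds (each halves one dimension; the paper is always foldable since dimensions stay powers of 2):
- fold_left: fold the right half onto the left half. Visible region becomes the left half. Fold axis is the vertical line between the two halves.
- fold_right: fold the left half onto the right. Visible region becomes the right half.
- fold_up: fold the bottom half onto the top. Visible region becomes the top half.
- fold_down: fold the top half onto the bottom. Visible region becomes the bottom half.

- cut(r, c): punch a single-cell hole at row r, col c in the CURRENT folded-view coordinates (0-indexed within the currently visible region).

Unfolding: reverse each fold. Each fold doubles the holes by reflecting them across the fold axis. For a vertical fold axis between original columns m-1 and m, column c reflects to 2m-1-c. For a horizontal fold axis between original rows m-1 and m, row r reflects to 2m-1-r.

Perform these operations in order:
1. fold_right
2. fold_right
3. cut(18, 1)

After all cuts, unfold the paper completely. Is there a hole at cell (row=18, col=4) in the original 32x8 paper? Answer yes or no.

Op 1 fold_right: fold axis v@4; visible region now rows[0,32) x cols[4,8) = 32x4
Op 2 fold_right: fold axis v@6; visible region now rows[0,32) x cols[6,8) = 32x2
Op 3 cut(18, 1): punch at orig (18,7); cuts so far [(18, 7)]; region rows[0,32) x cols[6,8) = 32x2
Unfold 1 (reflect across v@6): 2 holes -> [(18, 4), (18, 7)]
Unfold 2 (reflect across v@4): 4 holes -> [(18, 0), (18, 3), (18, 4), (18, 7)]
Holes: [(18, 0), (18, 3), (18, 4), (18, 7)]

Answer: yes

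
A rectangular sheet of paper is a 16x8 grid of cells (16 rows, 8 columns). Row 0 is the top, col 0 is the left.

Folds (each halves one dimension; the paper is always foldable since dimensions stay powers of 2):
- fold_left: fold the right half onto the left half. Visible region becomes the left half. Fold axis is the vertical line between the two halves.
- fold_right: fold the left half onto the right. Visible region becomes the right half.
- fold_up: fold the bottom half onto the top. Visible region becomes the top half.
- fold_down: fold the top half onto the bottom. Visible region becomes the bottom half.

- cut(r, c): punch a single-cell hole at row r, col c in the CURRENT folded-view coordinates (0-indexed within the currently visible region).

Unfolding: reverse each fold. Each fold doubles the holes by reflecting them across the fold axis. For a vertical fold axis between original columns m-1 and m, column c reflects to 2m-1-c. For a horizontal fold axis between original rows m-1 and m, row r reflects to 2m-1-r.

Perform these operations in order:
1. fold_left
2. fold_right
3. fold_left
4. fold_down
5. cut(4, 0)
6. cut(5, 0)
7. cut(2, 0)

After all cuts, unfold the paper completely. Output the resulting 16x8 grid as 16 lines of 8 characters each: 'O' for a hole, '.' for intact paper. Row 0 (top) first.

Answer: ........
........
OOOOOOOO
OOOOOOOO
........
OOOOOOOO
........
........
........
........
OOOOOOOO
........
OOOOOOOO
OOOOOOOO
........
........

Derivation:
Op 1 fold_left: fold axis v@4; visible region now rows[0,16) x cols[0,4) = 16x4
Op 2 fold_right: fold axis v@2; visible region now rows[0,16) x cols[2,4) = 16x2
Op 3 fold_left: fold axis v@3; visible region now rows[0,16) x cols[2,3) = 16x1
Op 4 fold_down: fold axis h@8; visible region now rows[8,16) x cols[2,3) = 8x1
Op 5 cut(4, 0): punch at orig (12,2); cuts so far [(12, 2)]; region rows[8,16) x cols[2,3) = 8x1
Op 6 cut(5, 0): punch at orig (13,2); cuts so far [(12, 2), (13, 2)]; region rows[8,16) x cols[2,3) = 8x1
Op 7 cut(2, 0): punch at orig (10,2); cuts so far [(10, 2), (12, 2), (13, 2)]; region rows[8,16) x cols[2,3) = 8x1
Unfold 1 (reflect across h@8): 6 holes -> [(2, 2), (3, 2), (5, 2), (10, 2), (12, 2), (13, 2)]
Unfold 2 (reflect across v@3): 12 holes -> [(2, 2), (2, 3), (3, 2), (3, 3), (5, 2), (5, 3), (10, 2), (10, 3), (12, 2), (12, 3), (13, 2), (13, 3)]
Unfold 3 (reflect across v@2): 24 holes -> [(2, 0), (2, 1), (2, 2), (2, 3), (3, 0), (3, 1), (3, 2), (3, 3), (5, 0), (5, 1), (5, 2), (5, 3), (10, 0), (10, 1), (10, 2), (10, 3), (12, 0), (12, 1), (12, 2), (12, 3), (13, 0), (13, 1), (13, 2), (13, 3)]
Unfold 4 (reflect across v@4): 48 holes -> [(2, 0), (2, 1), (2, 2), (2, 3), (2, 4), (2, 5), (2, 6), (2, 7), (3, 0), (3, 1), (3, 2), (3, 3), (3, 4), (3, 5), (3, 6), (3, 7), (5, 0), (5, 1), (5, 2), (5, 3), (5, 4), (5, 5), (5, 6), (5, 7), (10, 0), (10, 1), (10, 2), (10, 3), (10, 4), (10, 5), (10, 6), (10, 7), (12, 0), (12, 1), (12, 2), (12, 3), (12, 4), (12, 5), (12, 6), (12, 7), (13, 0), (13, 1), (13, 2), (13, 3), (13, 4), (13, 5), (13, 6), (13, 7)]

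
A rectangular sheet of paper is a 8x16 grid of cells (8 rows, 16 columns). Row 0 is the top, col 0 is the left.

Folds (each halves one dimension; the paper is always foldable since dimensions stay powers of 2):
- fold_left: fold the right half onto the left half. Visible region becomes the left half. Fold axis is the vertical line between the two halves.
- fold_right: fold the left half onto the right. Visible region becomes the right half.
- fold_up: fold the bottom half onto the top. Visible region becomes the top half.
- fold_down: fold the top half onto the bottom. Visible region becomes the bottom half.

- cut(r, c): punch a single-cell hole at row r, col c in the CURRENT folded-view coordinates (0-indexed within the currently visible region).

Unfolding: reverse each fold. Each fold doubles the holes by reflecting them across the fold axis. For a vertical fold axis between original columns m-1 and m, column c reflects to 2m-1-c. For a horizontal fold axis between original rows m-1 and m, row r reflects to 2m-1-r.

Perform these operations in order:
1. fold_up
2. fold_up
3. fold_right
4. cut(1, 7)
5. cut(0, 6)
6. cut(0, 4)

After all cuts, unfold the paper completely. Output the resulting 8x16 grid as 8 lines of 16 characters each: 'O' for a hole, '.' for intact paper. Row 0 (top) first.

Answer: .O.O........O.O.
O..............O
O..............O
.O.O........O.O.
.O.O........O.O.
O..............O
O..............O
.O.O........O.O.

Derivation:
Op 1 fold_up: fold axis h@4; visible region now rows[0,4) x cols[0,16) = 4x16
Op 2 fold_up: fold axis h@2; visible region now rows[0,2) x cols[0,16) = 2x16
Op 3 fold_right: fold axis v@8; visible region now rows[0,2) x cols[8,16) = 2x8
Op 4 cut(1, 7): punch at orig (1,15); cuts so far [(1, 15)]; region rows[0,2) x cols[8,16) = 2x8
Op 5 cut(0, 6): punch at orig (0,14); cuts so far [(0, 14), (1, 15)]; region rows[0,2) x cols[8,16) = 2x8
Op 6 cut(0, 4): punch at orig (0,12); cuts so far [(0, 12), (0, 14), (1, 15)]; region rows[0,2) x cols[8,16) = 2x8
Unfold 1 (reflect across v@8): 6 holes -> [(0, 1), (0, 3), (0, 12), (0, 14), (1, 0), (1, 15)]
Unfold 2 (reflect across h@2): 12 holes -> [(0, 1), (0, 3), (0, 12), (0, 14), (1, 0), (1, 15), (2, 0), (2, 15), (3, 1), (3, 3), (3, 12), (3, 14)]
Unfold 3 (reflect across h@4): 24 holes -> [(0, 1), (0, 3), (0, 12), (0, 14), (1, 0), (1, 15), (2, 0), (2, 15), (3, 1), (3, 3), (3, 12), (3, 14), (4, 1), (4, 3), (4, 12), (4, 14), (5, 0), (5, 15), (6, 0), (6, 15), (7, 1), (7, 3), (7, 12), (7, 14)]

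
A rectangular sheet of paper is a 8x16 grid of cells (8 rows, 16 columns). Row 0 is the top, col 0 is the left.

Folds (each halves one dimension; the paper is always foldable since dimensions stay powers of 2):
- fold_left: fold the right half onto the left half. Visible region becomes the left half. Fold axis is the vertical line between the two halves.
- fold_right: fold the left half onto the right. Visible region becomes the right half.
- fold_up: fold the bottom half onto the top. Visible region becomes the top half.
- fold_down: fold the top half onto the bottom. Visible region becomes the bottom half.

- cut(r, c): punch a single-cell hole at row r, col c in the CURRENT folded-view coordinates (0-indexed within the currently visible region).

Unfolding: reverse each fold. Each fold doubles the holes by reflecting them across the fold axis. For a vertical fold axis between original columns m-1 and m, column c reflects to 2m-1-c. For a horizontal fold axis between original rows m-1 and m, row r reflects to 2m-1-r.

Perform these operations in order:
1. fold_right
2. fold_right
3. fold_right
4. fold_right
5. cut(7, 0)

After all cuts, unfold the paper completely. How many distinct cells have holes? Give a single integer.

Op 1 fold_right: fold axis v@8; visible region now rows[0,8) x cols[8,16) = 8x8
Op 2 fold_right: fold axis v@12; visible region now rows[0,8) x cols[12,16) = 8x4
Op 3 fold_right: fold axis v@14; visible region now rows[0,8) x cols[14,16) = 8x2
Op 4 fold_right: fold axis v@15; visible region now rows[0,8) x cols[15,16) = 8x1
Op 5 cut(7, 0): punch at orig (7,15); cuts so far [(7, 15)]; region rows[0,8) x cols[15,16) = 8x1
Unfold 1 (reflect across v@15): 2 holes -> [(7, 14), (7, 15)]
Unfold 2 (reflect across v@14): 4 holes -> [(7, 12), (7, 13), (7, 14), (7, 15)]
Unfold 3 (reflect across v@12): 8 holes -> [(7, 8), (7, 9), (7, 10), (7, 11), (7, 12), (7, 13), (7, 14), (7, 15)]
Unfold 4 (reflect across v@8): 16 holes -> [(7, 0), (7, 1), (7, 2), (7, 3), (7, 4), (7, 5), (7, 6), (7, 7), (7, 8), (7, 9), (7, 10), (7, 11), (7, 12), (7, 13), (7, 14), (7, 15)]

Answer: 16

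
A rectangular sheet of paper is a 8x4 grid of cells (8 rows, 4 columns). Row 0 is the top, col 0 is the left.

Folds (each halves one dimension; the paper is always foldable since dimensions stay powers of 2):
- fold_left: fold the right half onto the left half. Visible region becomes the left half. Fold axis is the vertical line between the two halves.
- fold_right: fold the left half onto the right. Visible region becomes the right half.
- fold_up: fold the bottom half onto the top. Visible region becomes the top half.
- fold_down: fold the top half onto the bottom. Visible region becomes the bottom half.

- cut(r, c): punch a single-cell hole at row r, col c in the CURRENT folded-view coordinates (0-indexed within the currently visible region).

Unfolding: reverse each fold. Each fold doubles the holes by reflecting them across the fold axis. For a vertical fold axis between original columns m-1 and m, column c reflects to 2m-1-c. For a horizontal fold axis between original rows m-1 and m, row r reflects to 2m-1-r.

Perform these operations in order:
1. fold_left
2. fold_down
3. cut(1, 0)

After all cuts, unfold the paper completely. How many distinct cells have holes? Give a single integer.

Op 1 fold_left: fold axis v@2; visible region now rows[0,8) x cols[0,2) = 8x2
Op 2 fold_down: fold axis h@4; visible region now rows[4,8) x cols[0,2) = 4x2
Op 3 cut(1, 0): punch at orig (5,0); cuts so far [(5, 0)]; region rows[4,8) x cols[0,2) = 4x2
Unfold 1 (reflect across h@4): 2 holes -> [(2, 0), (5, 0)]
Unfold 2 (reflect across v@2): 4 holes -> [(2, 0), (2, 3), (5, 0), (5, 3)]

Answer: 4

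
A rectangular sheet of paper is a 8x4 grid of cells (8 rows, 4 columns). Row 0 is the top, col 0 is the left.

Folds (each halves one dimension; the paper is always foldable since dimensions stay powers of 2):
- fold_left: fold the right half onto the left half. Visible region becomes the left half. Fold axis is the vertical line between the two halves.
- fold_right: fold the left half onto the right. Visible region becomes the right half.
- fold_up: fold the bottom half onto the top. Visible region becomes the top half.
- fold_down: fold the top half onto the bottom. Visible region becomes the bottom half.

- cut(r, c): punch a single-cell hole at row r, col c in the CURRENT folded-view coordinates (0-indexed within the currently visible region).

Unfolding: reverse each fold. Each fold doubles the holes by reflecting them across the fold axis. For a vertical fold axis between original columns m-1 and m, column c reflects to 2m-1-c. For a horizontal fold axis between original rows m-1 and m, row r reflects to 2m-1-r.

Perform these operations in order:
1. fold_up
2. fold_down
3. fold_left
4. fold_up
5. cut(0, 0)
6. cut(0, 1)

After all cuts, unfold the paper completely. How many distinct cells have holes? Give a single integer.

Op 1 fold_up: fold axis h@4; visible region now rows[0,4) x cols[0,4) = 4x4
Op 2 fold_down: fold axis h@2; visible region now rows[2,4) x cols[0,4) = 2x4
Op 3 fold_left: fold axis v@2; visible region now rows[2,4) x cols[0,2) = 2x2
Op 4 fold_up: fold axis h@3; visible region now rows[2,3) x cols[0,2) = 1x2
Op 5 cut(0, 0): punch at orig (2,0); cuts so far [(2, 0)]; region rows[2,3) x cols[0,2) = 1x2
Op 6 cut(0, 1): punch at orig (2,1); cuts so far [(2, 0), (2, 1)]; region rows[2,3) x cols[0,2) = 1x2
Unfold 1 (reflect across h@3): 4 holes -> [(2, 0), (2, 1), (3, 0), (3, 1)]
Unfold 2 (reflect across v@2): 8 holes -> [(2, 0), (2, 1), (2, 2), (2, 3), (3, 0), (3, 1), (3, 2), (3, 3)]
Unfold 3 (reflect across h@2): 16 holes -> [(0, 0), (0, 1), (0, 2), (0, 3), (1, 0), (1, 1), (1, 2), (1, 3), (2, 0), (2, 1), (2, 2), (2, 3), (3, 0), (3, 1), (3, 2), (3, 3)]
Unfold 4 (reflect across h@4): 32 holes -> [(0, 0), (0, 1), (0, 2), (0, 3), (1, 0), (1, 1), (1, 2), (1, 3), (2, 0), (2, 1), (2, 2), (2, 3), (3, 0), (3, 1), (3, 2), (3, 3), (4, 0), (4, 1), (4, 2), (4, 3), (5, 0), (5, 1), (5, 2), (5, 3), (6, 0), (6, 1), (6, 2), (6, 3), (7, 0), (7, 1), (7, 2), (7, 3)]

Answer: 32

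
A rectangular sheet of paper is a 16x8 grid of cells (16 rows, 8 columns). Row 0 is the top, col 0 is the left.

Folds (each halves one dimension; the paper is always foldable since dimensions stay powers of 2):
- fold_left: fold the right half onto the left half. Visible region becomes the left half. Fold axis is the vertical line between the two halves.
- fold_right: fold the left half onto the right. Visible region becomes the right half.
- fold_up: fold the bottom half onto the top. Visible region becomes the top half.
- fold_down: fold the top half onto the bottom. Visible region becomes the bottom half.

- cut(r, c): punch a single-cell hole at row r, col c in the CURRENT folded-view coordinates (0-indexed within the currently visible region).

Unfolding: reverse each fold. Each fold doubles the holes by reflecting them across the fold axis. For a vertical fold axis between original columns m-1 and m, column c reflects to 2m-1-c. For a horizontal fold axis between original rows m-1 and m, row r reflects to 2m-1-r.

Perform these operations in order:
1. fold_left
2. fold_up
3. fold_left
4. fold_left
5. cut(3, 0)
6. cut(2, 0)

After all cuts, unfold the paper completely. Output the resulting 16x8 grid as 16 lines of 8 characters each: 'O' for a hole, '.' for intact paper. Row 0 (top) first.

Op 1 fold_left: fold axis v@4; visible region now rows[0,16) x cols[0,4) = 16x4
Op 2 fold_up: fold axis h@8; visible region now rows[0,8) x cols[0,4) = 8x4
Op 3 fold_left: fold axis v@2; visible region now rows[0,8) x cols[0,2) = 8x2
Op 4 fold_left: fold axis v@1; visible region now rows[0,8) x cols[0,1) = 8x1
Op 5 cut(3, 0): punch at orig (3,0); cuts so far [(3, 0)]; region rows[0,8) x cols[0,1) = 8x1
Op 6 cut(2, 0): punch at orig (2,0); cuts so far [(2, 0), (3, 0)]; region rows[0,8) x cols[0,1) = 8x1
Unfold 1 (reflect across v@1): 4 holes -> [(2, 0), (2, 1), (3, 0), (3, 1)]
Unfold 2 (reflect across v@2): 8 holes -> [(2, 0), (2, 1), (2, 2), (2, 3), (3, 0), (3, 1), (3, 2), (3, 3)]
Unfold 3 (reflect across h@8): 16 holes -> [(2, 0), (2, 1), (2, 2), (2, 3), (3, 0), (3, 1), (3, 2), (3, 3), (12, 0), (12, 1), (12, 2), (12, 3), (13, 0), (13, 1), (13, 2), (13, 3)]
Unfold 4 (reflect across v@4): 32 holes -> [(2, 0), (2, 1), (2, 2), (2, 3), (2, 4), (2, 5), (2, 6), (2, 7), (3, 0), (3, 1), (3, 2), (3, 3), (3, 4), (3, 5), (3, 6), (3, 7), (12, 0), (12, 1), (12, 2), (12, 3), (12, 4), (12, 5), (12, 6), (12, 7), (13, 0), (13, 1), (13, 2), (13, 3), (13, 4), (13, 5), (13, 6), (13, 7)]

Answer: ........
........
OOOOOOOO
OOOOOOOO
........
........
........
........
........
........
........
........
OOOOOOOO
OOOOOOOO
........
........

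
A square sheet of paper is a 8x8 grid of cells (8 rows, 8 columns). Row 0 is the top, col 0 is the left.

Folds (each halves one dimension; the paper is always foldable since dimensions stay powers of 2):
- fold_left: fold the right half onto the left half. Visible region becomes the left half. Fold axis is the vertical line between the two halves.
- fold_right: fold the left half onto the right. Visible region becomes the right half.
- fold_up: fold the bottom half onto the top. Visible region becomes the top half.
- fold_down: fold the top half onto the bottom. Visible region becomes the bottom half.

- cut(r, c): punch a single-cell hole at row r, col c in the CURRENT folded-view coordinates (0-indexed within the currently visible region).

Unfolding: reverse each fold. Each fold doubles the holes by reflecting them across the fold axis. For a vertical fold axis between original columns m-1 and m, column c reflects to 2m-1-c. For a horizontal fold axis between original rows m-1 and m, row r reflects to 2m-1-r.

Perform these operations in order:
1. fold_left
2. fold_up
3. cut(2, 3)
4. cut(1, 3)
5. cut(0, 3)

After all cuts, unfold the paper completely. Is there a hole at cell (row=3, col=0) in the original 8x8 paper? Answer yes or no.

Op 1 fold_left: fold axis v@4; visible region now rows[0,8) x cols[0,4) = 8x4
Op 2 fold_up: fold axis h@4; visible region now rows[0,4) x cols[0,4) = 4x4
Op 3 cut(2, 3): punch at orig (2,3); cuts so far [(2, 3)]; region rows[0,4) x cols[0,4) = 4x4
Op 4 cut(1, 3): punch at orig (1,3); cuts so far [(1, 3), (2, 3)]; region rows[0,4) x cols[0,4) = 4x4
Op 5 cut(0, 3): punch at orig (0,3); cuts so far [(0, 3), (1, 3), (2, 3)]; region rows[0,4) x cols[0,4) = 4x4
Unfold 1 (reflect across h@4): 6 holes -> [(0, 3), (1, 3), (2, 3), (5, 3), (6, 3), (7, 3)]
Unfold 2 (reflect across v@4): 12 holes -> [(0, 3), (0, 4), (1, 3), (1, 4), (2, 3), (2, 4), (5, 3), (5, 4), (6, 3), (6, 4), (7, 3), (7, 4)]
Holes: [(0, 3), (0, 4), (1, 3), (1, 4), (2, 3), (2, 4), (5, 3), (5, 4), (6, 3), (6, 4), (7, 3), (7, 4)]

Answer: no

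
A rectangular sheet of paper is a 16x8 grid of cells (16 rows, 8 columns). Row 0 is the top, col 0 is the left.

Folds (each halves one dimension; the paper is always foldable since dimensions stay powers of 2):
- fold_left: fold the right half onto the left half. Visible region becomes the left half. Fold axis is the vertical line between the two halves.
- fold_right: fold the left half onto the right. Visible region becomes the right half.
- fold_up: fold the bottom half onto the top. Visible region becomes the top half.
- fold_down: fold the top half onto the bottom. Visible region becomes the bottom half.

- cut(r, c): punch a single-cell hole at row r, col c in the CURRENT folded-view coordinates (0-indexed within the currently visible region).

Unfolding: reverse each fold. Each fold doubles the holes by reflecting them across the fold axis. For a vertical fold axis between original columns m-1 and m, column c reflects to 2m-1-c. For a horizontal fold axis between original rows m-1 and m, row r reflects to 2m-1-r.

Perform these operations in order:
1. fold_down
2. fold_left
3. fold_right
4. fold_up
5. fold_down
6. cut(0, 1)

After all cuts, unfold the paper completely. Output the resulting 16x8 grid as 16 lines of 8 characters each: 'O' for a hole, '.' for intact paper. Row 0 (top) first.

Answer: ........
O..OO..O
O..OO..O
........
........
O..OO..O
O..OO..O
........
........
O..OO..O
O..OO..O
........
........
O..OO..O
O..OO..O
........

Derivation:
Op 1 fold_down: fold axis h@8; visible region now rows[8,16) x cols[0,8) = 8x8
Op 2 fold_left: fold axis v@4; visible region now rows[8,16) x cols[0,4) = 8x4
Op 3 fold_right: fold axis v@2; visible region now rows[8,16) x cols[2,4) = 8x2
Op 4 fold_up: fold axis h@12; visible region now rows[8,12) x cols[2,4) = 4x2
Op 5 fold_down: fold axis h@10; visible region now rows[10,12) x cols[2,4) = 2x2
Op 6 cut(0, 1): punch at orig (10,3); cuts so far [(10, 3)]; region rows[10,12) x cols[2,4) = 2x2
Unfold 1 (reflect across h@10): 2 holes -> [(9, 3), (10, 3)]
Unfold 2 (reflect across h@12): 4 holes -> [(9, 3), (10, 3), (13, 3), (14, 3)]
Unfold 3 (reflect across v@2): 8 holes -> [(9, 0), (9, 3), (10, 0), (10, 3), (13, 0), (13, 3), (14, 0), (14, 3)]
Unfold 4 (reflect across v@4): 16 holes -> [(9, 0), (9, 3), (9, 4), (9, 7), (10, 0), (10, 3), (10, 4), (10, 7), (13, 0), (13, 3), (13, 4), (13, 7), (14, 0), (14, 3), (14, 4), (14, 7)]
Unfold 5 (reflect across h@8): 32 holes -> [(1, 0), (1, 3), (1, 4), (1, 7), (2, 0), (2, 3), (2, 4), (2, 7), (5, 0), (5, 3), (5, 4), (5, 7), (6, 0), (6, 3), (6, 4), (6, 7), (9, 0), (9, 3), (9, 4), (9, 7), (10, 0), (10, 3), (10, 4), (10, 7), (13, 0), (13, 3), (13, 4), (13, 7), (14, 0), (14, 3), (14, 4), (14, 7)]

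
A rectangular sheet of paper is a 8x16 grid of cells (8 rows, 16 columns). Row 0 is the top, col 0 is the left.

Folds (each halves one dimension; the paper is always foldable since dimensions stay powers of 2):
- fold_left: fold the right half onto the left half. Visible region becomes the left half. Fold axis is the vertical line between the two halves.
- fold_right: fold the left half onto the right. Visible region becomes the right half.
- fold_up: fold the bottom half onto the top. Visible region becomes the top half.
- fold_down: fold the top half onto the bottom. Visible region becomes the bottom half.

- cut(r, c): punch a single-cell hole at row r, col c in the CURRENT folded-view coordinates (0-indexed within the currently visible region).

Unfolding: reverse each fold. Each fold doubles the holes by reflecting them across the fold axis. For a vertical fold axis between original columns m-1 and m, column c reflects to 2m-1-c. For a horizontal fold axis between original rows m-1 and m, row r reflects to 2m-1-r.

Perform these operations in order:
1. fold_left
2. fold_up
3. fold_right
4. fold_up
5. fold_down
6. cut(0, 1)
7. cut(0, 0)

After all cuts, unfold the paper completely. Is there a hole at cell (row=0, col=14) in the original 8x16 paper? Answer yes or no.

Op 1 fold_left: fold axis v@8; visible region now rows[0,8) x cols[0,8) = 8x8
Op 2 fold_up: fold axis h@4; visible region now rows[0,4) x cols[0,8) = 4x8
Op 3 fold_right: fold axis v@4; visible region now rows[0,4) x cols[4,8) = 4x4
Op 4 fold_up: fold axis h@2; visible region now rows[0,2) x cols[4,8) = 2x4
Op 5 fold_down: fold axis h@1; visible region now rows[1,2) x cols[4,8) = 1x4
Op 6 cut(0, 1): punch at orig (1,5); cuts so far [(1, 5)]; region rows[1,2) x cols[4,8) = 1x4
Op 7 cut(0, 0): punch at orig (1,4); cuts so far [(1, 4), (1, 5)]; region rows[1,2) x cols[4,8) = 1x4
Unfold 1 (reflect across h@1): 4 holes -> [(0, 4), (0, 5), (1, 4), (1, 5)]
Unfold 2 (reflect across h@2): 8 holes -> [(0, 4), (0, 5), (1, 4), (1, 5), (2, 4), (2, 5), (3, 4), (3, 5)]
Unfold 3 (reflect across v@4): 16 holes -> [(0, 2), (0, 3), (0, 4), (0, 5), (1, 2), (1, 3), (1, 4), (1, 5), (2, 2), (2, 3), (2, 4), (2, 5), (3, 2), (3, 3), (3, 4), (3, 5)]
Unfold 4 (reflect across h@4): 32 holes -> [(0, 2), (0, 3), (0, 4), (0, 5), (1, 2), (1, 3), (1, 4), (1, 5), (2, 2), (2, 3), (2, 4), (2, 5), (3, 2), (3, 3), (3, 4), (3, 5), (4, 2), (4, 3), (4, 4), (4, 5), (5, 2), (5, 3), (5, 4), (5, 5), (6, 2), (6, 3), (6, 4), (6, 5), (7, 2), (7, 3), (7, 4), (7, 5)]
Unfold 5 (reflect across v@8): 64 holes -> [(0, 2), (0, 3), (0, 4), (0, 5), (0, 10), (0, 11), (0, 12), (0, 13), (1, 2), (1, 3), (1, 4), (1, 5), (1, 10), (1, 11), (1, 12), (1, 13), (2, 2), (2, 3), (2, 4), (2, 5), (2, 10), (2, 11), (2, 12), (2, 13), (3, 2), (3, 3), (3, 4), (3, 5), (3, 10), (3, 11), (3, 12), (3, 13), (4, 2), (4, 3), (4, 4), (4, 5), (4, 10), (4, 11), (4, 12), (4, 13), (5, 2), (5, 3), (5, 4), (5, 5), (5, 10), (5, 11), (5, 12), (5, 13), (6, 2), (6, 3), (6, 4), (6, 5), (6, 10), (6, 11), (6, 12), (6, 13), (7, 2), (7, 3), (7, 4), (7, 5), (7, 10), (7, 11), (7, 12), (7, 13)]
Holes: [(0, 2), (0, 3), (0, 4), (0, 5), (0, 10), (0, 11), (0, 12), (0, 13), (1, 2), (1, 3), (1, 4), (1, 5), (1, 10), (1, 11), (1, 12), (1, 13), (2, 2), (2, 3), (2, 4), (2, 5), (2, 10), (2, 11), (2, 12), (2, 13), (3, 2), (3, 3), (3, 4), (3, 5), (3, 10), (3, 11), (3, 12), (3, 13), (4, 2), (4, 3), (4, 4), (4, 5), (4, 10), (4, 11), (4, 12), (4, 13), (5, 2), (5, 3), (5, 4), (5, 5), (5, 10), (5, 11), (5, 12), (5, 13), (6, 2), (6, 3), (6, 4), (6, 5), (6, 10), (6, 11), (6, 12), (6, 13), (7, 2), (7, 3), (7, 4), (7, 5), (7, 10), (7, 11), (7, 12), (7, 13)]

Answer: no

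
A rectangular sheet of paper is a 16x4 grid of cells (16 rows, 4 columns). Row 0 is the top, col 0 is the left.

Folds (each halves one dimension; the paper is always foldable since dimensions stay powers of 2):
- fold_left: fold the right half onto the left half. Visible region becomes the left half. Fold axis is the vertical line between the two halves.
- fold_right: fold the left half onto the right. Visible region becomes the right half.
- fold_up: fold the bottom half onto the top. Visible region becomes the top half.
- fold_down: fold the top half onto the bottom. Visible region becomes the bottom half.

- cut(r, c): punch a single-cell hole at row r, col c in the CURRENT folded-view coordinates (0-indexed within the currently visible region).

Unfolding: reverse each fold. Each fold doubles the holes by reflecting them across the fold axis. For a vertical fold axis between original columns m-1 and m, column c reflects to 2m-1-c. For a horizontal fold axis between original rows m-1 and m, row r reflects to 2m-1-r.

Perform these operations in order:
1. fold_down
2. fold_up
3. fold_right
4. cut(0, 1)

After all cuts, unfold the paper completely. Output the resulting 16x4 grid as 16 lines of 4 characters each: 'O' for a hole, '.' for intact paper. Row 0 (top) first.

Answer: O..O
....
....
....
....
....
....
O..O
O..O
....
....
....
....
....
....
O..O

Derivation:
Op 1 fold_down: fold axis h@8; visible region now rows[8,16) x cols[0,4) = 8x4
Op 2 fold_up: fold axis h@12; visible region now rows[8,12) x cols[0,4) = 4x4
Op 3 fold_right: fold axis v@2; visible region now rows[8,12) x cols[2,4) = 4x2
Op 4 cut(0, 1): punch at orig (8,3); cuts so far [(8, 3)]; region rows[8,12) x cols[2,4) = 4x2
Unfold 1 (reflect across v@2): 2 holes -> [(8, 0), (8, 3)]
Unfold 2 (reflect across h@12): 4 holes -> [(8, 0), (8, 3), (15, 0), (15, 3)]
Unfold 3 (reflect across h@8): 8 holes -> [(0, 0), (0, 3), (7, 0), (7, 3), (8, 0), (8, 3), (15, 0), (15, 3)]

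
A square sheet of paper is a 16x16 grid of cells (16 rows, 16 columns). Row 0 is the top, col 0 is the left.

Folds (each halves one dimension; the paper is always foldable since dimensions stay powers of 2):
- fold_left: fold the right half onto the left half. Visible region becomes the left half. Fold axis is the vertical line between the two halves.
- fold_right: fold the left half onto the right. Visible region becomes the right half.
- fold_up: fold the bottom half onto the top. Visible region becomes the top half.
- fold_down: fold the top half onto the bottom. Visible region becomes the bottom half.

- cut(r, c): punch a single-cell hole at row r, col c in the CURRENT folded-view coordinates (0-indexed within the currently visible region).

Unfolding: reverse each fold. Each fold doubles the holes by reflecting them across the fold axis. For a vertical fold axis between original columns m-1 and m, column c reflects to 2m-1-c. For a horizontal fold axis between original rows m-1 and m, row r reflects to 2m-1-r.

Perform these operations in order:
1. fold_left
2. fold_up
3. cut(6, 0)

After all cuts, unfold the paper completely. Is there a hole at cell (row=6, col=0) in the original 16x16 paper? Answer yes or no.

Answer: yes

Derivation:
Op 1 fold_left: fold axis v@8; visible region now rows[0,16) x cols[0,8) = 16x8
Op 2 fold_up: fold axis h@8; visible region now rows[0,8) x cols[0,8) = 8x8
Op 3 cut(6, 0): punch at orig (6,0); cuts so far [(6, 0)]; region rows[0,8) x cols[0,8) = 8x8
Unfold 1 (reflect across h@8): 2 holes -> [(6, 0), (9, 0)]
Unfold 2 (reflect across v@8): 4 holes -> [(6, 0), (6, 15), (9, 0), (9, 15)]
Holes: [(6, 0), (6, 15), (9, 0), (9, 15)]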